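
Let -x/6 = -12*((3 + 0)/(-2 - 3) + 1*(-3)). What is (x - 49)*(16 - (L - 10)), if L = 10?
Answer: -24656/5 ≈ -4931.2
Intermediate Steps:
x = -1296/5 (x = -(-72)*((3 + 0)/(-2 - 3) + 1*(-3)) = -(-72)*(3/(-5) - 3) = -(-72)*(3*(-1/5) - 3) = -(-72)*(-3/5 - 3) = -(-72)*(-18)/5 = -6*216/5 = -1296/5 ≈ -259.20)
(x - 49)*(16 - (L - 10)) = (-1296/5 - 49)*(16 - (10 - 10)) = -1541*(16 - 1*0)/5 = -1541*(16 + 0)/5 = -1541/5*16 = -24656/5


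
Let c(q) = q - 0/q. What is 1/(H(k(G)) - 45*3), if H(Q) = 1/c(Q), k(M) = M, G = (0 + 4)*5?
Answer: -20/2699 ≈ -0.0074102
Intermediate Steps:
G = 20 (G = 4*5 = 20)
c(q) = q (c(q) = q - 1*0 = q + 0 = q)
H(Q) = 1/Q
1/(H(k(G)) - 45*3) = 1/(1/20 - 45*3) = 1/(1/20 - 135) = 1/(-2699/20) = -20/2699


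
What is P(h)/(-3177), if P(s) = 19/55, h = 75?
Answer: -19/174735 ≈ -0.00010874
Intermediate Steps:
P(s) = 19/55 (P(s) = 19*(1/55) = 19/55)
P(h)/(-3177) = (19/55)/(-3177) = (19/55)*(-1/3177) = -19/174735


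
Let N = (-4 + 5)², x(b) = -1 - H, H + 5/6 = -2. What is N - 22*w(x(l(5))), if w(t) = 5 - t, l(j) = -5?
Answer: -206/3 ≈ -68.667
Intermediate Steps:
H = -17/6 (H = -⅚ - 2 = -17/6 ≈ -2.8333)
x(b) = 11/6 (x(b) = -1 - 1*(-17/6) = -1 + 17/6 = 11/6)
N = 1 (N = 1² = 1)
N - 22*w(x(l(5))) = 1 - 22*(5 - 1*11/6) = 1 - 22*(5 - 11/6) = 1 - 22*19/6 = 1 - 209/3 = -206/3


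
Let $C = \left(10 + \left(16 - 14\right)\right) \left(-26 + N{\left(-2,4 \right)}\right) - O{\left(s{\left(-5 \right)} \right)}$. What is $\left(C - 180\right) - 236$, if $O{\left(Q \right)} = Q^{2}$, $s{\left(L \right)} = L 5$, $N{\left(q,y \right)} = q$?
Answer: $-1377$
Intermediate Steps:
$s{\left(L \right)} = 5 L$
$C = -961$ ($C = \left(10 + \left(16 - 14\right)\right) \left(-26 - 2\right) - \left(5 \left(-5\right)\right)^{2} = \left(10 + \left(16 - 14\right)\right) \left(-28\right) - \left(-25\right)^{2} = \left(10 + 2\right) \left(-28\right) - 625 = 12 \left(-28\right) - 625 = -336 - 625 = -961$)
$\left(C - 180\right) - 236 = \left(-961 - 180\right) - 236 = -1141 - 236 = -1377$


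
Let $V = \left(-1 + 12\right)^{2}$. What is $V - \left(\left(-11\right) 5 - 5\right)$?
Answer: $181$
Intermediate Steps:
$V = 121$ ($V = 11^{2} = 121$)
$V - \left(\left(-11\right) 5 - 5\right) = 121 - \left(\left(-11\right) 5 - 5\right) = 121 - \left(-55 - 5\right) = 121 - -60 = 121 + 60 = 181$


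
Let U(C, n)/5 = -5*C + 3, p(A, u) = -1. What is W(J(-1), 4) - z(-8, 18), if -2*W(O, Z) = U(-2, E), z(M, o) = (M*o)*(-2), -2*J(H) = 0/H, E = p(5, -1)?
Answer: -641/2 ≈ -320.50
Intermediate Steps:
E = -1
U(C, n) = 15 - 25*C (U(C, n) = 5*(-5*C + 3) = 5*(3 - 5*C) = 15 - 25*C)
J(H) = 0 (J(H) = -0/H = -1/2*0 = 0)
z(M, o) = -2*M*o
W(O, Z) = -65/2 (W(O, Z) = -(15 - 25*(-2))/2 = -(15 + 50)/2 = -1/2*65 = -65/2)
W(J(-1), 4) - z(-8, 18) = -65/2 - (-2)*(-8)*18 = -65/2 - 1*288 = -65/2 - 288 = -641/2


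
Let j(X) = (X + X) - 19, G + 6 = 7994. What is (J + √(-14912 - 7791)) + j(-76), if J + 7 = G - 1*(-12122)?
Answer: 19932 + I*√22703 ≈ 19932.0 + 150.68*I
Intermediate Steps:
G = 7988 (G = -6 + 7994 = 7988)
j(X) = -19 + 2*X (j(X) = 2*X - 19 = -19 + 2*X)
J = 20103 (J = -7 + (7988 - 1*(-12122)) = -7 + (7988 + 12122) = -7 + 20110 = 20103)
(J + √(-14912 - 7791)) + j(-76) = (20103 + √(-14912 - 7791)) + (-19 + 2*(-76)) = (20103 + √(-22703)) + (-19 - 152) = (20103 + I*√22703) - 171 = 19932 + I*√22703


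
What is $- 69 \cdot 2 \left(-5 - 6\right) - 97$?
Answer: $1421$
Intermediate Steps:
$- 69 \cdot 2 \left(-5 - 6\right) - 97 = - 69 \cdot 2 \left(-11\right) - 97 = \left(-69\right) \left(-22\right) - 97 = 1518 - 97 = 1421$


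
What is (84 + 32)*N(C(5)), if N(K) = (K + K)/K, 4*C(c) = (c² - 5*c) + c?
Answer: 232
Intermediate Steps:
C(c) = -c + c²/4 (C(c) = ((c² - 5*c) + c)/4 = (c² - 4*c)/4 = -c + c²/4)
N(K) = 2 (N(K) = (2*K)/K = 2)
(84 + 32)*N(C(5)) = (84 + 32)*2 = 116*2 = 232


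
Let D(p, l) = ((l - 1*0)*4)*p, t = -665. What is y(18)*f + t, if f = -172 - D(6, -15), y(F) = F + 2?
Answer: 3095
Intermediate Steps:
y(F) = 2 + F
D(p, l) = 4*l*p (D(p, l) = ((l + 0)*4)*p = (l*4)*p = (4*l)*p = 4*l*p)
f = 188 (f = -172 - 4*(-15)*6 = -172 - 1*(-360) = -172 + 360 = 188)
y(18)*f + t = (2 + 18)*188 - 665 = 20*188 - 665 = 3760 - 665 = 3095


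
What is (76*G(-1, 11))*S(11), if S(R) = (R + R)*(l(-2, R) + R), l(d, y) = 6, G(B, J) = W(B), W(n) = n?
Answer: -28424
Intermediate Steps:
G(B, J) = B
S(R) = 2*R*(6 + R) (S(R) = (R + R)*(6 + R) = (2*R)*(6 + R) = 2*R*(6 + R))
(76*G(-1, 11))*S(11) = (76*(-1))*(2*11*(6 + 11)) = -152*11*17 = -76*374 = -28424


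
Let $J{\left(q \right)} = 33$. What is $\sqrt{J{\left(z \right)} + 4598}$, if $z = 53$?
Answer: $\sqrt{4631} \approx 68.051$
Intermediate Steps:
$\sqrt{J{\left(z \right)} + 4598} = \sqrt{33 + 4598} = \sqrt{4631}$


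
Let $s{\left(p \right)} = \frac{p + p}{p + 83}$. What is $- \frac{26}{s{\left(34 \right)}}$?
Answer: $- \frac{1521}{34} \approx -44.735$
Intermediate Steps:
$s{\left(p \right)} = \frac{2 p}{83 + p}$
$- \frac{26}{s{\left(34 \right)}} = - \frac{26}{2 \cdot 34 \frac{1}{83 + 34}} = - \frac{26}{2 \cdot 34 \cdot \frac{1}{117}} = - \frac{26}{\frac{68}{117}} = \left(-26\right) \frac{117}{68} = - \frac{1521}{34}$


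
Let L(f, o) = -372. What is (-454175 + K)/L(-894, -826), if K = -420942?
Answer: 875117/372 ≈ 2352.5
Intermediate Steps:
(-454175 + K)/L(-894, -826) = (-454175 - 420942)/(-372) = -875117*(-1/372) = 875117/372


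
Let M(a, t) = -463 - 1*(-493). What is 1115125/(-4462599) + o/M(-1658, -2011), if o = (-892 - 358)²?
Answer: 77475305375/1487533 ≈ 52083.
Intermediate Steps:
M(a, t) = 30 (M(a, t) = -463 + 493 = 30)
o = 1562500 (o = (-1250)² = 1562500)
1115125/(-4462599) + o/M(-1658, -2011) = 1115125/(-4462599) + 1562500/30 = 1115125*(-1/4462599) + 1562500*(1/30) = -1115125/4462599 + 156250/3 = 77475305375/1487533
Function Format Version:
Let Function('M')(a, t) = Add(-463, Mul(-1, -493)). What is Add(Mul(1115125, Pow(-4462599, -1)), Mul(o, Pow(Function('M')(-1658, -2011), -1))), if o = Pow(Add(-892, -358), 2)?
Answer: Rational(77475305375, 1487533) ≈ 52083.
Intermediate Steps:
Function('M')(a, t) = 30 (Function('M')(a, t) = Add(-463, 493) = 30)
o = 1562500 (o = Pow(-1250, 2) = 1562500)
Add(Mul(1115125, Pow(-4462599, -1)), Mul(o, Pow(Function('M')(-1658, -2011), -1))) = Add(Mul(1115125, Pow(-4462599, -1)), Mul(1562500, Pow(30, -1))) = Add(Mul(1115125, Rational(-1, 4462599)), Mul(1562500, Rational(1, 30))) = Add(Rational(-1115125, 4462599), Rational(156250, 3)) = Rational(77475305375, 1487533)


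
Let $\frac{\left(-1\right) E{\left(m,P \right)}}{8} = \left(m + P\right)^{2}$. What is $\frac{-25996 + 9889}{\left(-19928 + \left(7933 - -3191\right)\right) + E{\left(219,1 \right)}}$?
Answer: $\frac{2301}{56572} \approx 0.040674$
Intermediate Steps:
$E{\left(m,P \right)} = - 8 \left(P + m\right)^{2}$ ($E{\left(m,P \right)} = - 8 \left(m + P\right)^{2} = - 8 \left(P + m\right)^{2}$)
$\frac{-25996 + 9889}{\left(-19928 + \left(7933 - -3191\right)\right) + E{\left(219,1 \right)}} = \frac{-25996 + 9889}{\left(-19928 + \left(7933 - -3191\right)\right) - 8 \left(1 + 219\right)^{2}} = - \frac{16107}{\left(-19928 + \left(7933 + 3191\right)\right) - 8 \cdot 220^{2}} = - \frac{16107}{\left(-19928 + 11124\right) - 387200} = - \frac{16107}{-8804 - 387200} = - \frac{16107}{-396004} = \left(-16107\right) \left(- \frac{1}{396004}\right) = \frac{2301}{56572}$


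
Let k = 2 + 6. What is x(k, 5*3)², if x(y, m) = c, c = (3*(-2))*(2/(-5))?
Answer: 144/25 ≈ 5.7600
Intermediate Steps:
c = 12/5 (c = -12*(-1)/5 = -6*(-⅖) = 12/5 ≈ 2.4000)
k = 8
x(y, m) = 12/5
x(k, 5*3)² = (12/5)² = 144/25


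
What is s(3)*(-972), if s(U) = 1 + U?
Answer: -3888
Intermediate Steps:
s(3)*(-972) = (1 + 3)*(-972) = 4*(-972) = -3888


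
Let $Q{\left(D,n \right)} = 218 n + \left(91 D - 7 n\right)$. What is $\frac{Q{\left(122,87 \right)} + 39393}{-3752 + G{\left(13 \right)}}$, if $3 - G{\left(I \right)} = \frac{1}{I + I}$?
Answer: $- \frac{255736}{13925} \approx -18.365$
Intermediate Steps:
$G{\left(I \right)} = 3 - \frac{1}{2 I}$ ($G{\left(I \right)} = 3 - \frac{1}{I + I} = 3 - \frac{1}{2 I}$)
$Q{\left(D,n \right)} = 91 D + 211 n$ ($Q{\left(D,n \right)} = 218 n + \left(- 7 n + 91 D\right) = 91 D + 211 n$)
$\frac{Q{\left(122,87 \right)} + 39393}{-3752 + G{\left(13 \right)}} = \frac{\left(91 \cdot 122 + 211 \cdot 87\right) + 39393}{-3752 + \left(3 - \frac{1}{2 \cdot 13}\right)} = \frac{\left(11102 + 18357\right) + 39393}{-3752 + \left(3 - \frac{1}{26}\right)} = \frac{29459 + 39393}{-3752 + \left(3 - \frac{1}{26}\right)} = \frac{68852}{-3752 + \frac{77}{26}} = \frac{68852}{- \frac{97475}{26}} = 68852 \left(- \frac{26}{97475}\right) = - \frac{255736}{13925}$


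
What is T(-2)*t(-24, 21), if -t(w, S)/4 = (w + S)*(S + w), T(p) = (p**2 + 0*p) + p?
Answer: -72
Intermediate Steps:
T(p) = p + p**2 (T(p) = (p**2 + 0) + p = p**2 + p = p + p**2)
t(w, S) = -4*(S + w)**2 (t(w, S) = -4*(w + S)*(S + w) = -4*(S + w)*(S + w) = -4*(S + w)**2)
T(-2)*t(-24, 21) = (-2*(1 - 2))*(-4*(21 - 24)**2) = (-2*(-1))*(-4*(-3)**2) = 2*(-4*9) = 2*(-36) = -72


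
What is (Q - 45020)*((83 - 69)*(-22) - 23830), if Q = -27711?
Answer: 1755580878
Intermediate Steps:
(Q - 45020)*((83 - 69)*(-22) - 23830) = (-27711 - 45020)*((83 - 69)*(-22) - 23830) = -72731*(14*(-22) - 23830) = -72731*(-308 - 23830) = -72731*(-24138) = 1755580878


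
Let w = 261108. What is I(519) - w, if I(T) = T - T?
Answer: -261108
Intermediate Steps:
I(T) = 0
I(519) - w = 0 - 1*261108 = 0 - 261108 = -261108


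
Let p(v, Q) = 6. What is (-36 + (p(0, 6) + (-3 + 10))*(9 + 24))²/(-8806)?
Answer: -154449/8806 ≈ -17.539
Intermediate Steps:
(-36 + (p(0, 6) + (-3 + 10))*(9 + 24))²/(-8806) = (-36 + (6 + (-3 + 10))*(9 + 24))²/(-8806) = (-36 + (6 + 7)*33)²*(-1/8806) = (-36 + 13*33)²*(-1/8806) = (-36 + 429)²*(-1/8806) = 393²*(-1/8806) = 154449*(-1/8806) = -154449/8806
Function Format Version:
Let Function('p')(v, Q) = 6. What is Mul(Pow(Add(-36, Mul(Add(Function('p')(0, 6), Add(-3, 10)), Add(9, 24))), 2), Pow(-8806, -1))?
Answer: Rational(-154449, 8806) ≈ -17.539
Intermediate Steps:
Mul(Pow(Add(-36, Mul(Add(Function('p')(0, 6), Add(-3, 10)), Add(9, 24))), 2), Pow(-8806, -1)) = Mul(Pow(Add(-36, Mul(Add(6, Add(-3, 10)), Add(9, 24))), 2), Pow(-8806, -1)) = Mul(Pow(Add(-36, Mul(Add(6, 7), 33)), 2), Rational(-1, 8806)) = Mul(Pow(Add(-36, Mul(13, 33)), 2), Rational(-1, 8806)) = Mul(Pow(Add(-36, 429), 2), Rational(-1, 8806)) = Mul(Pow(393, 2), Rational(-1, 8806)) = Mul(154449, Rational(-1, 8806)) = Rational(-154449, 8806)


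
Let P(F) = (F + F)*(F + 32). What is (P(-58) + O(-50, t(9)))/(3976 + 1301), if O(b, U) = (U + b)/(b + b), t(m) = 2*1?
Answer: 75412/131925 ≈ 0.57163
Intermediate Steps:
t(m) = 2
O(b, U) = (U + b)/(2*b) (O(b, U) = (U + b)/((2*b)) = (U + b)*(1/(2*b)) = (U + b)/(2*b))
P(F) = 2*F*(32 + F) (P(F) = (2*F)*(32 + F) = 2*F*(32 + F))
(P(-58) + O(-50, t(9)))/(3976 + 1301) = (2*(-58)*(32 - 58) + (½)*(2 - 50)/(-50))/(3976 + 1301) = (2*(-58)*(-26) + (½)*(-1/50)*(-48))/5277 = (3016 + 12/25)*(1/5277) = (75412/25)*(1/5277) = 75412/131925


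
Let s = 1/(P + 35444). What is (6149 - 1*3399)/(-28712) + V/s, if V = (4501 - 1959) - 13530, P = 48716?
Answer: -13275712149855/14356 ≈ -9.2475e+8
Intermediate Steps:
s = 1/84160 (s = 1/(48716 + 35444) = 1/84160 ≈ 1.1882e-5)
V = -10988 (V = 2542 - 13530 = -10988)
(6149 - 1*3399)/(-28712) + V/s = (6149 - 1*3399)/(-28712) - 10988/1/84160 = (6149 - 3399)*(-1/28712) - 10988*84160 = 2750*(-1/28712) - 924750080 = -1375/14356 - 924750080 = -13275712149855/14356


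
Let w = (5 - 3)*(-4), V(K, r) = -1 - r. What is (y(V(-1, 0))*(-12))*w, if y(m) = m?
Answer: -96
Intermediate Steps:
w = -8 (w = 2*(-4) = -8)
(y(V(-1, 0))*(-12))*w = ((-1 - 1*0)*(-12))*(-8) = ((-1 + 0)*(-12))*(-8) = -1*(-12)*(-8) = 12*(-8) = -96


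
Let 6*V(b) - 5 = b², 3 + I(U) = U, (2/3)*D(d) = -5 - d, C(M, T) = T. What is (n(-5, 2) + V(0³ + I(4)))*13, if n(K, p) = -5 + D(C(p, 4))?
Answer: -455/2 ≈ -227.50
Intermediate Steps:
D(d) = -15/2 - 3*d/2 (D(d) = 3*(-5 - d)/2 = -15/2 - 3*d/2)
I(U) = -3 + U
n(K, p) = -37/2 (n(K, p) = -5 + (-15/2 - 3/2*4) = -5 + (-15/2 - 6) = -5 - 27/2 = -37/2)
V(b) = ⅚ + b²/6
(n(-5, 2) + V(0³ + I(4)))*13 = (-37/2 + (⅚ + (0³ + (-3 + 4))²/6))*13 = (-37/2 + (⅚ + (0 + 1)²/6))*13 = (-37/2 + (⅚ + (⅙)*1²))*13 = (-37/2 + (⅚ + (⅙)*1))*13 = (-37/2 + (⅚ + ⅙))*13 = (-37/2 + 1)*13 = -35/2*13 = -455/2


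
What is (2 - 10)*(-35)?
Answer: 280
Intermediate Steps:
(2 - 10)*(-35) = -8*(-35) = 280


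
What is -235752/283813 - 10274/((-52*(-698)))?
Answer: -5736374677/5150638324 ≈ -1.1137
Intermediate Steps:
-235752/283813 - 10274/((-52*(-698))) = -235752*1/283813 - 10274/36296 = -235752/283813 - 10274*1/36296 = -235752/283813 - 5137/18148 = -5736374677/5150638324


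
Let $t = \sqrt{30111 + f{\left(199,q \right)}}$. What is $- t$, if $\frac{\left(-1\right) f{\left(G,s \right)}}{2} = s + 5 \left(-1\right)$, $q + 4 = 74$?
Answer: $- \sqrt{29981} \approx -173.15$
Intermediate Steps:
$q = 70$ ($q = -4 + 74 = 70$)
$f{\left(G,s \right)} = 10 - 2 s$ ($f{\left(G,s \right)} = - 2 \left(s + 5 \left(-1\right)\right) = - 2 \left(s - 5\right) = - 2 \left(-5 + s\right) = 10 - 2 s$)
$t = \sqrt{29981}$ ($t = \sqrt{30111 + \left(10 - 140\right)} = \sqrt{30111 - 130} = \sqrt{29981} \approx 173.15$)
$- t = - \sqrt{29981}$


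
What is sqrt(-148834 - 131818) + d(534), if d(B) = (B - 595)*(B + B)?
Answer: -65148 + 2*I*sqrt(70163) ≈ -65148.0 + 529.77*I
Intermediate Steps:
d(B) = 2*B*(-595 + B) (d(B) = (-595 + B)*(2*B) = 2*B*(-595 + B))
sqrt(-148834 - 131818) + d(534) = sqrt(-148834 - 131818) + 2*534*(-595 + 534) = sqrt(-280652) + 2*534*(-61) = 2*I*sqrt(70163) - 65148 = -65148 + 2*I*sqrt(70163)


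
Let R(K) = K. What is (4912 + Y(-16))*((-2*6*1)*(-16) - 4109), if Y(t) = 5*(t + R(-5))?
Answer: -18829019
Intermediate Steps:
Y(t) = -25 + 5*t (Y(t) = 5*(t - 5) = 5*(-5 + t) = -25 + 5*t)
(4912 + Y(-16))*((-2*6*1)*(-16) - 4109) = (4912 + (-25 + 5*(-16)))*((-2*6*1)*(-16) - 4109) = (4912 + (-25 - 80))*(-12*1*(-16) - 4109) = (4912 - 105)*(-12*(-16) - 4109) = 4807*(192 - 4109) = 4807*(-3917) = -18829019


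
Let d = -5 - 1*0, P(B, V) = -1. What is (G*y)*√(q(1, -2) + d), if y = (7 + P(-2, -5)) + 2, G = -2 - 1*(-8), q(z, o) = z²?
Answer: 96*I ≈ 96.0*I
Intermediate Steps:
d = -5 (d = -5 + 0 = -5)
G = 6 (G = -2 + 8 = 6)
y = 8 (y = (7 - 1) + 2 = 6 + 2 = 8)
(G*y)*√(q(1, -2) + d) = (6*8)*√(1² - 5) = 48*√(1 - 5) = 48*√(-4) = 48*(2*I) = 96*I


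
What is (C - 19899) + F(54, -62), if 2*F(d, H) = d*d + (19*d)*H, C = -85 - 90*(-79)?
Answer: -43222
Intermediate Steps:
C = 7025 (C = -85 + 7110 = 7025)
F(d, H) = d²/2 + 19*H*d/2 (F(d, H) = (d*d + (19*d)*H)/2 = (d² + 19*H*d)/2 = d²/2 + 19*H*d/2)
(C - 19899) + F(54, -62) = (7025 - 19899) + (½)*54*(54 + 19*(-62)) = -12874 + (½)*54*(54 - 1178) = -12874 + (½)*54*(-1124) = -12874 - 30348 = -43222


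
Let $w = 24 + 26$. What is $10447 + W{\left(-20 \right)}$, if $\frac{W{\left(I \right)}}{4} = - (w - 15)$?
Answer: $10307$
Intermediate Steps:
$w = 50$
$W{\left(I \right)} = -140$ ($W{\left(I \right)} = 4 \left(- (50 - 15)\right) = 4 \left(\left(-1\right) 35\right) = 4 \left(-35\right) = -140$)
$10447 + W{\left(-20 \right)} = 10447 - 140 = 10307$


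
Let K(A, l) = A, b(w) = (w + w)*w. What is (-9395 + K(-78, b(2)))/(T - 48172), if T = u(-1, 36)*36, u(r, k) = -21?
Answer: 9473/48928 ≈ 0.19361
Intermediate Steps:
b(w) = 2*w² (b(w) = (2*w)*w = 2*w²)
T = -756 (T = -21*36 = -756)
(-9395 + K(-78, b(2)))/(T - 48172) = (-9395 - 78)/(-756 - 48172) = -9473/(-48928) = -9473*(-1/48928) = 9473/48928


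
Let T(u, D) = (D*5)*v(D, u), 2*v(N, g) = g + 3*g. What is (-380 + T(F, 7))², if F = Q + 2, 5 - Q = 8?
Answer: 202500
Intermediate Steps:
Q = -3 (Q = 5 - 1*8 = 5 - 8 = -3)
v(N, g) = 2*g (v(N, g) = (g + 3*g)/2 = (4*g)/2 = 2*g)
F = -1 (F = -3 + 2 = -1)
T(u, D) = 10*D*u (T(u, D) = (D*5)*(2*u) = (5*D)*(2*u) = 10*D*u)
(-380 + T(F, 7))² = (-380 + 10*7*(-1))² = (-380 - 70)² = (-450)² = 202500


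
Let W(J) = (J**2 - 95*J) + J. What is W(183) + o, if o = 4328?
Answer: 20615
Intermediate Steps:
W(J) = J**2 - 94*J
W(183) + o = 183*(-94 + 183) + 4328 = 183*89 + 4328 = 16287 + 4328 = 20615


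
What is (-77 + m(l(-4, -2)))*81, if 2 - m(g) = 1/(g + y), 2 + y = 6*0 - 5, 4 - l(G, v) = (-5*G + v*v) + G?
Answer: -139644/23 ≈ -6071.5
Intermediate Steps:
l(G, v) = 4 - v**2 + 4*G (l(G, v) = 4 - ((-5*G + v*v) + G) = 4 - ((-5*G + v**2) + G) = 4 - ((v**2 - 5*G) + G) = 4 - (v**2 - 4*G) = 4 + (-v**2 + 4*G) = 4 - v**2 + 4*G)
y = -7 (y = -2 + (6*0 - 5) = -2 + (0 - 5) = -2 - 5 = -7)
m(g) = 2 - 1/(-7 + g) (m(g) = 2 - 1/(g - 7) = 2 - 1/(-7 + g))
(-77 + m(l(-4, -2)))*81 = (-77 + (-15 + 2*(4 - 1*(-2)**2 + 4*(-4)))/(-7 + (4 - 1*(-2)**2 + 4*(-4))))*81 = (-77 + (-15 + 2*(4 - 1*4 - 16))/(-7 + (4 - 1*4 - 16)))*81 = (-77 + (-15 + 2*(4 - 4 - 16))/(-7 + (4 - 4 - 16)))*81 = (-77 + (-15 + 2*(-16))/(-7 - 16))*81 = (-77 + (-15 - 32)/(-23))*81 = (-77 - 1/23*(-47))*81 = (-77 + 47/23)*81 = -1724/23*81 = -139644/23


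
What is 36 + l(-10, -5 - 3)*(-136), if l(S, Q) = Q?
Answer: 1124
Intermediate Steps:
36 + l(-10, -5 - 3)*(-136) = 36 + (-5 - 3)*(-136) = 36 - 8*(-136) = 36 + 1088 = 1124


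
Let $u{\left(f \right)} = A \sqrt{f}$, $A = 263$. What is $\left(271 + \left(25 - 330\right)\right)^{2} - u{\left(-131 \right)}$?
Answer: $1156 - 263 i \sqrt{131} \approx 1156.0 - 3010.2 i$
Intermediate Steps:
$u{\left(f \right)} = 263 \sqrt{f}$
$\left(271 + \left(25 - 330\right)\right)^{2} - u{\left(-131 \right)} = \left(271 + \left(25 - 330\right)\right)^{2} - 263 \sqrt{-131} = \left(271 + \left(25 - 330\right)\right)^{2} - 263 i \sqrt{131} = \left(271 - 305\right)^{2} - 263 i \sqrt{131} = \left(-34\right)^{2} - 263 i \sqrt{131} = 1156 - 263 i \sqrt{131}$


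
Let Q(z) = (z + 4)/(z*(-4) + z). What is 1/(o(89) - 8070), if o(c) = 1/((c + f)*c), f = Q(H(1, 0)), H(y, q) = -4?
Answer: -7921/63922469 ≈ -0.00012392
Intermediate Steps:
Q(z) = -(4 + z)/(3*z) (Q(z) = (4 + z)/(-4*z + z) = (4 + z)/((-3*z)) = (4 + z)*(-1/(3*z)) = -(4 + z)/(3*z))
f = 0 (f = (1/3)*(-4 - 1*(-4))/(-4) = (1/3)*(-1/4)*(-4 + 4) = (1/3)*(-1/4)*0 = 0)
o(c) = c**(-2) (o(c) = 1/((c + 0)*c) = 1/(c*c) = c**(-2))
1/(o(89) - 8070) = 1/(89**(-2) - 8070) = 1/(1/7921 - 8070) = 1/(-63922469/7921) = -7921/63922469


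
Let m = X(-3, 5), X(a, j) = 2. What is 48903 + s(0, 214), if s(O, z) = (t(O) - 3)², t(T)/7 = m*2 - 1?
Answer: 49227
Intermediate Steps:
m = 2
t(T) = 21 (t(T) = 7*(2*2 - 1) = 7*(4 - 1) = 7*3 = 21)
s(O, z) = 324 (s(O, z) = (21 - 3)² = 18² = 324)
48903 + s(0, 214) = 48903 + 324 = 49227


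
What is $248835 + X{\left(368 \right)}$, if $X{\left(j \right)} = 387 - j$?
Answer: $248854$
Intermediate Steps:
$248835 + X{\left(368 \right)} = 248835 + \left(387 - 368\right) = 248835 + 19 = 248854$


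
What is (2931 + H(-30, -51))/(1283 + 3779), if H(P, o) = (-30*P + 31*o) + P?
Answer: 1110/2531 ≈ 0.43856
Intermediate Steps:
H(P, o) = -29*P + 31*o
(2931 + H(-30, -51))/(1283 + 3779) = (2931 + (-29*(-30) + 31*(-51)))/(1283 + 3779) = (2931 + (870 - 1581))/5062 = (2931 - 711)*(1/5062) = 2220*(1/5062) = 1110/2531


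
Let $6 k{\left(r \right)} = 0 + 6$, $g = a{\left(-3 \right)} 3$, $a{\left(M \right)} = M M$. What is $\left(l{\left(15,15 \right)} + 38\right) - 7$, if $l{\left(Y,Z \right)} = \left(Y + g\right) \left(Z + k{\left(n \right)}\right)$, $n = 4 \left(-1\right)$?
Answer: $703$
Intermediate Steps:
$a{\left(M \right)} = M^{2}$
$g = 27$ ($g = \left(-3\right)^{2} \cdot 3 = 9 \cdot 3 = 27$)
$n = -4$
$k{\left(r \right)} = 1$ ($k{\left(r \right)} = \frac{0 + 6}{6} = \frac{1}{6} \cdot 6 = 1$)
$l{\left(Y,Z \right)} = \left(1 + Z\right) \left(27 + Y\right)$ ($l{\left(Y,Z \right)} = \left(Y + 27\right) \left(Z + 1\right) = \left(27 + Y\right) \left(1 + Z\right) = \left(1 + Z\right) \left(27 + Y\right)$)
$\left(l{\left(15,15 \right)} + 38\right) - 7 = \left(\left(27 + 15 + 27 \cdot 15 + 15 \cdot 15\right) + 38\right) - 7 = \left(\left(27 + 15 + 405 + 225\right) + 38\right) - 7 = \left(672 + 38\right) - 7 = 710 - 7 = 703$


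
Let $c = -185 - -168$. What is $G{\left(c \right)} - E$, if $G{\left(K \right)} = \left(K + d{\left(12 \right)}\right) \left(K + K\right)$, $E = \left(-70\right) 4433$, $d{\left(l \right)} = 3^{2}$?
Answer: $310582$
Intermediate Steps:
$d{\left(l \right)} = 9$
$c = -17$ ($c = -185 + 168 = -17$)
$E = -310310$
$G{\left(K \right)} = 2 K \left(9 + K\right)$ ($G{\left(K \right)} = \left(K + 9\right) \left(K + K\right) = \left(9 + K\right) 2 K = 2 K \left(9 + K\right)$)
$G{\left(c \right)} - E = 2 \left(-17\right) \left(9 - 17\right) - -310310 = 2 \left(-17\right) \left(-8\right) + 310310 = 272 + 310310 = 310582$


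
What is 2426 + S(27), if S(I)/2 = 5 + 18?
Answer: 2472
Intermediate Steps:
S(I) = 46 (S(I) = 2*(5 + 18) = 2*23 = 46)
2426 + S(27) = 2426 + 46 = 2472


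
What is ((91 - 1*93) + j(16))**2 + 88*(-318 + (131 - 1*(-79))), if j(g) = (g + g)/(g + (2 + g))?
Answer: -2746332/289 ≈ -9502.9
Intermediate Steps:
j(g) = 2*g/(2 + 2*g) (j(g) = (2*g)/(2 + 2*g) = 2*g/(2 + 2*g))
((91 - 1*93) + j(16))**2 + 88*(-318 + (131 - 1*(-79))) = ((91 - 1*93) + 16/(1 + 16))**2 + 88*(-318 + (131 - 1*(-79))) = ((91 - 93) + 16/17)**2 + 88*(-318 + (131 + 79)) = (-2 + 16*(1/17))**2 + 88*(-318 + 210) = (-2 + 16/17)**2 + 88*(-108) = (-18/17)**2 - 9504 = 324/289 - 9504 = -2746332/289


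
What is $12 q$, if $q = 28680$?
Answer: $344160$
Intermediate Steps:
$12 q = 12 \cdot 28680 = 344160$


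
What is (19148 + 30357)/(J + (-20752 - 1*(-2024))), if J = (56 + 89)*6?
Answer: -49505/17858 ≈ -2.7721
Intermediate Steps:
J = 870 (J = 145*6 = 870)
(19148 + 30357)/(J + (-20752 - 1*(-2024))) = (19148 + 30357)/(870 + (-20752 - 1*(-2024))) = 49505/(870 + (-20752 + 2024)) = 49505/(870 - 18728) = 49505/(-17858) = 49505*(-1/17858) = -49505/17858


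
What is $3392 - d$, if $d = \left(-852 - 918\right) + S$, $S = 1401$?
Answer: $3761$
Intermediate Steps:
$d = -369$ ($d = \left(-852 - 918\right) + 1401 = -1770 + 1401 = -369$)
$3392 - d = 3392 - -369 = 3392 + 369 = 3761$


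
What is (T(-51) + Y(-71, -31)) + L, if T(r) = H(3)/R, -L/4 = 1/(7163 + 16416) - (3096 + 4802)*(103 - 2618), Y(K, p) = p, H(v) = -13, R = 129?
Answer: -241674246310544/3041691 ≈ -7.9454e+7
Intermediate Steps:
L = -1873443036524/23579 (L = -4*(1/(7163 + 16416) - (3096 + 4802)*(103 - 2618)) = -4*(1/23579 - 7898*(-2515)) = -4*(1/23579 - 1*(-19863470)) = -4*(1/23579 + 19863470) = -4*468360759131/23579 = -1873443036524/23579 ≈ -7.9454e+7)
T(r) = -13/129
(T(-51) + Y(-71, -31)) + L = (-13/129 - 31) - 1873443036524/23579 = -4012/129 - 1873443036524/23579 = -241674246310544/3041691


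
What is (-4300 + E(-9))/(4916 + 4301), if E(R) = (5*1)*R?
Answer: -4345/9217 ≈ -0.47141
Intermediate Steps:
E(R) = 5*R
(-4300 + E(-9))/(4916 + 4301) = (-4300 + 5*(-9))/(4916 + 4301) = (-4300 - 45)/9217 = -4345*1/9217 = -4345/9217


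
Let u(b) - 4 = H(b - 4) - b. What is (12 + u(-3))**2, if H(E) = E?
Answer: 144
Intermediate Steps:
u(b) = 0 (u(b) = 4 + ((b - 4) - b) = 4 + ((-4 + b) - b) = 4 - 4 = 0)
(12 + u(-3))**2 = (12 + 0)**2 = 12**2 = 144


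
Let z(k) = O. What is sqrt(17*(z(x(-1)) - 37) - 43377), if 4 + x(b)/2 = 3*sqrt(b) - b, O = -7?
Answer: 5*I*sqrt(1765) ≈ 210.06*I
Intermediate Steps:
x(b) = -8 - 2*b + 6*sqrt(b) (x(b) = -8 + 2*(3*sqrt(b) - b) = -8 + 2*(-b + 3*sqrt(b)) = -8 + (-2*b + 6*sqrt(b)) = -8 - 2*b + 6*sqrt(b))
z(k) = -7
sqrt(17*(z(x(-1)) - 37) - 43377) = sqrt(17*(-7 - 37) - 43377) = sqrt(17*(-44) - 43377) = sqrt(-748 - 43377) = sqrt(-44125) = 5*I*sqrt(1765)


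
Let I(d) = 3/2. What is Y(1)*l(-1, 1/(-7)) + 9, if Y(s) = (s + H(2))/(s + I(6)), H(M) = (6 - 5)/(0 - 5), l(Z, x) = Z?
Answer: 217/25 ≈ 8.6800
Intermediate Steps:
I(d) = 3/2 (I(d) = 3*(½) = 3/2)
H(M) = -⅕ (H(M) = 1/(-5) = 1*(-⅕) = -⅕)
Y(s) = (-⅕ + s)/(3/2 + s) (Y(s) = (s - ⅕)/(s + 3/2) = (-⅕ + s)/(3/2 + s))
Y(1)*l(-1, 1/(-7)) + 9 = (2*(-1 + 5*1)/(5*(3 + 2*1)))*(-1) + 9 = (2*(-1 + 5)/(5*(3 + 2)))*(-1) + 9 = ((⅖)*4/5)*(-1) + 9 = ((⅖)*(⅕)*4)*(-1) + 9 = (8/25)*(-1) + 9 = -8/25 + 9 = 217/25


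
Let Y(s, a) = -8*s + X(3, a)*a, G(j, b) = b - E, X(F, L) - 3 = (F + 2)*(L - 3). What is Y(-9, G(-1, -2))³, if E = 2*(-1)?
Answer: 373248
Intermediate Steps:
E = -2
X(F, L) = 3 + (-3 + L)*(2 + F) (X(F, L) = 3 + (F + 2)*(L - 3) = 3 + (2 + F)*(-3 + L) = 3 + (-3 + L)*(2 + F))
G(j, b) = 2 + b (G(j, b) = b - 1*(-2) = b + 2 = 2 + b)
Y(s, a) = -8*s + a*(-12 + 5*a) (Y(s, a) = -8*s + (-3 - 3*3 + 2*a + 3*a)*a = -8*s + (-3 - 9 + 2*a + 3*a)*a = -8*s + (-12 + 5*a)*a = -8*s + a*(-12 + 5*a))
Y(-9, G(-1, -2))³ = (-8*(-9) + (2 - 2)*(-12 + 5*(2 - 2)))³ = (72 + 0*(-12 + 5*0))³ = (72 + 0*(-12 + 0))³ = (72 + 0*(-12))³ = (72 + 0)³ = 72³ = 373248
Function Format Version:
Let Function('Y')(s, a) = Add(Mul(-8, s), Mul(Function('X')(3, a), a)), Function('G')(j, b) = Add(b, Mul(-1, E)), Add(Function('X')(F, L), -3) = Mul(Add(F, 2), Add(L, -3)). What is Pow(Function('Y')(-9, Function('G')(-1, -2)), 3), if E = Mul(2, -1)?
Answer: 373248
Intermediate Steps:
E = -2
Function('X')(F, L) = Add(3, Mul(Add(-3, L), Add(2, F))) (Function('X')(F, L) = Add(3, Mul(Add(F, 2), Add(L, -3))) = Add(3, Mul(Add(2, F), Add(-3, L))) = Add(3, Mul(Add(-3, L), Add(2, F))))
Function('G')(j, b) = Add(2, b) (Function('G')(j, b) = Add(b, Mul(-1, -2)) = Add(b, 2) = Add(2, b))
Function('Y')(s, a) = Add(Mul(-8, s), Mul(a, Add(-12, Mul(5, a)))) (Function('Y')(s, a) = Add(Mul(-8, s), Mul(Add(-3, Mul(-3, 3), Mul(2, a), Mul(3, a)), a)) = Add(Mul(-8, s), Mul(Add(-3, -9, Mul(2, a), Mul(3, a)), a)) = Add(Mul(-8, s), Mul(Add(-12, Mul(5, a)), a)) = Add(Mul(-8, s), Mul(a, Add(-12, Mul(5, a)))))
Pow(Function('Y')(-9, Function('G')(-1, -2)), 3) = Pow(Add(Mul(-8, -9), Mul(Add(2, -2), Add(-12, Mul(5, Add(2, -2))))), 3) = Pow(Add(72, Mul(0, Add(-12, Mul(5, 0)))), 3) = Pow(Add(72, Mul(0, Add(-12, 0))), 3) = Pow(Add(72, Mul(0, -12)), 3) = Pow(Add(72, 0), 3) = Pow(72, 3) = 373248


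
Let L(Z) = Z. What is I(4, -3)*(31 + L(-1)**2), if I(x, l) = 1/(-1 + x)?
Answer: 32/3 ≈ 10.667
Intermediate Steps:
I(4, -3)*(31 + L(-1)**2) = (31 + (-1)**2)/(-1 + 4) = (31 + 1)/3 = (1/3)*32 = 32/3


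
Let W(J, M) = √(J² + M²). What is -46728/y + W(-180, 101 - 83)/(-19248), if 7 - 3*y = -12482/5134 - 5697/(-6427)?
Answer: -256974545784/15663719 - 3*√101/3208 ≈ -16406.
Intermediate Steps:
y = 46991157/16498109 (y = 7/3 - (-12482/5134 - 5697/(-6427))/3 = 7/3 - (-12482*1/5134 - 5697*(-1/6427))/3 = 7/3 - (-6241/2567 + 5697/6427)/3 = 7/3 - ⅓*(-25486708/16498109) = 7/3 + 25486708/49494327 = 46991157/16498109 ≈ 2.8483)
-46728/y + W(-180, 101 - 83)/(-19248) = -46728/46991157/16498109 + √((-180)² + (101 - 83)²)/(-19248) = -46728*16498109/46991157 + √(32400 + 18²)*(-1/19248) = -256974545784/15663719 + √(32400 + 324)*(-1/19248) = -256974545784/15663719 + √32724*(-1/19248) = -256974545784/15663719 + (18*√101)*(-1/19248) = -256974545784/15663719 - 3*√101/3208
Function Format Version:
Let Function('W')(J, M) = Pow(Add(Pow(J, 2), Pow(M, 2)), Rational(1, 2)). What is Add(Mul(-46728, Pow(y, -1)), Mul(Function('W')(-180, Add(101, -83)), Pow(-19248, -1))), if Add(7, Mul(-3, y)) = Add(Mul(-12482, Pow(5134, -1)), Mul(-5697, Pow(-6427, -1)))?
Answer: Add(Rational(-256974545784, 15663719), Mul(Rational(-3, 3208), Pow(101, Rational(1, 2)))) ≈ -16406.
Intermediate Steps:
y = Rational(46991157, 16498109) (y = Add(Rational(7, 3), Mul(Rational(-1, 3), Add(Mul(-12482, Pow(5134, -1)), Mul(-5697, Pow(-6427, -1))))) = Add(Rational(7, 3), Mul(Rational(-1, 3), Add(Mul(-12482, Rational(1, 5134)), Mul(-5697, Rational(-1, 6427))))) = Add(Rational(7, 3), Mul(Rational(-1, 3), Add(Rational(-6241, 2567), Rational(5697, 6427)))) = Add(Rational(7, 3), Mul(Rational(-1, 3), Rational(-25486708, 16498109))) = Add(Rational(7, 3), Rational(25486708, 49494327)) = Rational(46991157, 16498109) ≈ 2.8483)
Add(Mul(-46728, Pow(y, -1)), Mul(Function('W')(-180, Add(101, -83)), Pow(-19248, -1))) = Add(Mul(-46728, Pow(Rational(46991157, 16498109), -1)), Mul(Pow(Add(Pow(-180, 2), Pow(Add(101, -83), 2)), Rational(1, 2)), Pow(-19248, -1))) = Add(Mul(-46728, Rational(16498109, 46991157)), Mul(Pow(Add(32400, Pow(18, 2)), Rational(1, 2)), Rational(-1, 19248))) = Add(Rational(-256974545784, 15663719), Mul(Pow(Add(32400, 324), Rational(1, 2)), Rational(-1, 19248))) = Add(Rational(-256974545784, 15663719), Mul(Pow(32724, Rational(1, 2)), Rational(-1, 19248))) = Add(Rational(-256974545784, 15663719), Mul(Mul(18, Pow(101, Rational(1, 2))), Rational(-1, 19248))) = Add(Rational(-256974545784, 15663719), Mul(Rational(-3, 3208), Pow(101, Rational(1, 2))))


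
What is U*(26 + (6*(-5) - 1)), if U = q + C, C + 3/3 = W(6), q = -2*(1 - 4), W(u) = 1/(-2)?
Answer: -45/2 ≈ -22.500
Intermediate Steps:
W(u) = -½
q = 6 (q = -2*(-3) = 6)
C = -3/2 (C = -1 - ½ = -3/2 ≈ -1.5000)
U = 9/2 (U = 6 - 3/2 = 9/2 ≈ 4.5000)
U*(26 + (6*(-5) - 1)) = 9*(26 + (6*(-5) - 1))/2 = 9*(26 + (-30 - 1))/2 = 9*(26 - 31)/2 = (9/2)*(-5) = -45/2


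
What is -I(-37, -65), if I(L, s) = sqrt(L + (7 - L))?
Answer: -sqrt(7) ≈ -2.6458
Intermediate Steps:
I(L, s) = sqrt(7)
-I(-37, -65) = -sqrt(7)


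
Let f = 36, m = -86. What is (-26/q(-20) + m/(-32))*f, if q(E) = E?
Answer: 2871/20 ≈ 143.55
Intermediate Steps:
(-26/q(-20) + m/(-32))*f = (-26/(-20) - 86/(-32))*36 = (-26*(-1/20) - 86*(-1/32))*36 = (13/10 + 43/16)*36 = (319/80)*36 = 2871/20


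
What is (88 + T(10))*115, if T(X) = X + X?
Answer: 12420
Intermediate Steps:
T(X) = 2*X
(88 + T(10))*115 = (88 + 2*10)*115 = (88 + 20)*115 = 108*115 = 12420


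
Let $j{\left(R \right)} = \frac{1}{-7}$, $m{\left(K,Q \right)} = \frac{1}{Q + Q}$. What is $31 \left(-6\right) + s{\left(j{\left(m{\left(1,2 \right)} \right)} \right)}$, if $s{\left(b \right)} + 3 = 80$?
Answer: $-109$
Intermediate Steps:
$m{\left(K,Q \right)} = \frac{1}{2 Q}$
$j{\left(R \right)} = - \frac{1}{7}$
$s{\left(b \right)} = 77$ ($s{\left(b \right)} = -3 + 80 = 77$)
$31 \left(-6\right) + s{\left(j{\left(m{\left(1,2 \right)} \right)} \right)} = 31 \left(-6\right) + 77 = -186 + 77 = -109$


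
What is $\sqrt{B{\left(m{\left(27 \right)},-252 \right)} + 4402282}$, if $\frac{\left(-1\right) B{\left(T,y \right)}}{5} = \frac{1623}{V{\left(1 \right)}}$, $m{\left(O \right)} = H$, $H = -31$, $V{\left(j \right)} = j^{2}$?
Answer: $\sqrt{4394167} \approx 2096.2$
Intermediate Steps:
$m{\left(O \right)} = -31$
$B{\left(T,y \right)} = -8115$ ($B{\left(T,y \right)} = - 5 \frac{1623}{1^{2}} = - 5 \cdot \frac{1623}{1} = - 5 \cdot 1623 \cdot 1 = \left(-5\right) 1623 = -8115$)
$\sqrt{B{\left(m{\left(27 \right)},-252 \right)} + 4402282} = \sqrt{-8115 + 4402282} = \sqrt{4394167}$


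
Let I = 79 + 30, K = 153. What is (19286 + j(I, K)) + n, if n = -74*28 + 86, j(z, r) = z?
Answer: 17409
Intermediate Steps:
I = 109
n = -1986 (n = -2072 + 86 = -1986)
(19286 + j(I, K)) + n = (19286 + 109) - 1986 = 19395 - 1986 = 17409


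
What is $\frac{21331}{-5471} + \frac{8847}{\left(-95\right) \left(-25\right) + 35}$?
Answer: $- \frac{3005773}{13185110} \approx -0.22797$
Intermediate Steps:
$\frac{21331}{-5471} + \frac{8847}{\left(-95\right) \left(-25\right) + 35} = 21331 \left(- \frac{1}{5471}\right) + \frac{8847}{2375 + 35} = - \frac{21331}{5471} + \frac{8847}{2410} = - \frac{3005773}{13185110}$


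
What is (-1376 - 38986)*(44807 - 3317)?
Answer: -1674619380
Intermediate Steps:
(-1376 - 38986)*(44807 - 3317) = -40362*41490 = -1674619380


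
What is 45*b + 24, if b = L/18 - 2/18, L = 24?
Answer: 79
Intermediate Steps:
b = 11/9 (b = 24/18 - 2/18 = 24*(1/18) - 2*1/18 = 4/3 - ⅑ = 11/9 ≈ 1.2222)
45*b + 24 = 45*(11/9) + 24 = 55 + 24 = 79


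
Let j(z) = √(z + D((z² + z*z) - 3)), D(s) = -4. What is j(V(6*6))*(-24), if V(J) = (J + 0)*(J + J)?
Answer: -48*√647 ≈ -1220.9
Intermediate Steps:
V(J) = 2*J² (V(J) = J*(2*J) = 2*J²)
j(z) = √(-4 + z) (j(z) = √(z - 4) = √(-4 + z))
j(V(6*6))*(-24) = √(-4 + 2*(6*6)²)*(-24) = √(-4 + 2*36²)*(-24) = √(-4 + 2*1296)*(-24) = √(-4 + 2592)*(-24) = √2588*(-24) = (2*√647)*(-24) = -48*√647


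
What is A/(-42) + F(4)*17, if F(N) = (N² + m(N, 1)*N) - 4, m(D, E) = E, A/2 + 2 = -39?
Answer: 5753/21 ≈ 273.95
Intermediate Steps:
A = -82 (A = -4 + 2*(-39) = -4 - 78 = -82)
F(N) = -4 + N + N² (F(N) = (N² + 1*N) - 4 = (N² + N) - 4 = (N + N²) - 4 = -4 + N + N²)
A/(-42) + F(4)*17 = -82/(-42) + (-4 + 4 + 4²)*17 = -82*(-1/42) + (-4 + 4 + 16)*17 = 41/21 + 16*17 = 41/21 + 272 = 5753/21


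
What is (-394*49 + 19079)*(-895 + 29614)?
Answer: -6519213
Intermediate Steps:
(-394*49 + 19079)*(-895 + 29614) = (-19306 + 19079)*28719 = -227*28719 = -6519213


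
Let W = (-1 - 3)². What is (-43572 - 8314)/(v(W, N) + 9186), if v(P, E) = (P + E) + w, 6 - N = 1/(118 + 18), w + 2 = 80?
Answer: -7056496/1262895 ≈ -5.5876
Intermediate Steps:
w = 78 (w = -2 + 80 = 78)
N = 815/136 (N = 6 - 1/(118 + 18) = 6 - 1/136 = 815/136 ≈ 5.9926)
W = 16 (W = (-4)² = 16)
v(P, E) = 78 + E + P (v(P, E) = (P + E) + 78 = (E + P) + 78 = 78 + E + P)
(-43572 - 8314)/(v(W, N) + 9186) = (-43572 - 8314)/((78 + 815/136 + 16) + 9186) = -51886/(13599/136 + 9186) = -51886/1262895/136 = -51886*136/1262895 = -7056496/1262895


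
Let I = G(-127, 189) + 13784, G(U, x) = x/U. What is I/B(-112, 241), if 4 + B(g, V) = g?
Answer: -1750379/14732 ≈ -118.81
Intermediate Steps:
B(g, V) = -4 + g
I = 1750379/127 (I = 189/(-127) + 13784 = 189*(-1/127) + 13784 = -189/127 + 13784 = 1750379/127 ≈ 13783.)
I/B(-112, 241) = 1750379/(127*(-4 - 112)) = (1750379/127)/(-116) = (1750379/127)*(-1/116) = -1750379/14732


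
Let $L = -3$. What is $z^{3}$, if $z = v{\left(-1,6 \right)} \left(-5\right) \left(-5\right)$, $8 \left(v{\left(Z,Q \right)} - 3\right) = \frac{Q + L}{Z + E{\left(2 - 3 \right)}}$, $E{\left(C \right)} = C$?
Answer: $\frac{1423828125}{4096} \approx 3.4761 \cdot 10^{5}$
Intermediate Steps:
$v{\left(Z,Q \right)} = 3 + \frac{-3 + Q}{8 \left(-1 + Z\right)}$ ($v{\left(Z,Q \right)} = 3 + \frac{\left(Q - 3\right) \frac{1}{Z + \left(2 - 3\right)}}{8} = 3 + \frac{\left(-3 + Q\right) \frac{1}{Z + \left(2 - 3\right)}}{8} = 3 + \frac{\left(-3 + Q\right) \frac{1}{Z - 1}}{8} = 3 + \frac{\left(-3 + Q\right) \frac{1}{-1 + Z}}{8} = 3 + \frac{\frac{1}{-1 + Z} \left(-3 + Q\right)}{8} = 3 + \frac{-3 + Q}{8 \left(-1 + Z\right)}$)
$z = \frac{1125}{16}$ ($z = \frac{-27 + 6 + 24 \left(-1\right)}{8 \left(-1 - 1\right)} \left(-5\right) \left(-5\right) = \frac{-27 + 6 - 24}{8 \left(-2\right)} \left(-5\right) \left(-5\right) = \frac{1}{8} \left(- \frac{1}{2}\right) \left(-45\right) \left(-5\right) \left(-5\right) = \frac{45}{16} \left(-5\right) \left(-5\right) = \left(- \frac{225}{16}\right) \left(-5\right) = \frac{1125}{16} \approx 70.313$)
$z^{3} = \left(\frac{1125}{16}\right)^{3} = \frac{1423828125}{4096}$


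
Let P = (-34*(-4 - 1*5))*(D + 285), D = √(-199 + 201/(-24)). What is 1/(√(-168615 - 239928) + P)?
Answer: 2/(174420 + 2*I*√408543 + 153*I*√3318) ≈ 1.1428e-5 - 6.6121e-7*I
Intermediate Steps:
D = I*√3318/4 (D = √(-199 + 201*(-1/24)) = √(-199 - 67/8) = √(-1659/8) = I*√3318/4 ≈ 14.401*I)
P = 87210 + 153*I*√3318/2 (P = (-34*(-4 - 1*5))*(I*√3318/4 + 285) = (-34*(-4 - 5))*(285 + I*√3318/4) = (-34*(-9))*(285 + I*√3318/4) = 306*(285 + I*√3318/4) = 87210 + 153*I*√3318/2 ≈ 87210.0 + 4406.6*I)
1/(√(-168615 - 239928) + P) = 1/(√(-168615 - 239928) + (87210 + 153*I*√3318/2)) = 1/(√(-408543) + (87210 + 153*I*√3318/2)) = 1/(I*√408543 + (87210 + 153*I*√3318/2)) = 1/(87210 + I*√408543 + 153*I*√3318/2)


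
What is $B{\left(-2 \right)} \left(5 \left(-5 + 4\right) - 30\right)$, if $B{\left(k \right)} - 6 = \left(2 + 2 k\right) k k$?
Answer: $70$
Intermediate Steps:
$B{\left(k \right)} = 6 + k^{2} \left(2 + 2 k\right)$ ($B{\left(k \right)} = 6 + \left(2 + 2 k\right) k k = 6 + k \left(2 + 2 k\right) k = 6 + k^{2} \left(2 + 2 k\right)$)
$B{\left(-2 \right)} \left(5 \left(-5 + 4\right) - 30\right) = \left(6 + 2 \left(-2\right)^{2} + 2 \left(-2\right)^{3}\right) \left(5 \left(-5 + 4\right) - 30\right) = \left(6 + 2 \cdot 4 + 2 \left(-8\right)\right) \left(5 \left(-1\right) - 30\right) = \left(6 + 8 - 16\right) \left(-5 - 30\right) = \left(-2\right) \left(-35\right) = 70$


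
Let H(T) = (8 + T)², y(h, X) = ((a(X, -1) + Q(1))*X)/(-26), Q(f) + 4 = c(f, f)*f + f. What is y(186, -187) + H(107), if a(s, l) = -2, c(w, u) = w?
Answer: 171551/13 ≈ 13196.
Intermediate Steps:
Q(f) = -4 + f + f² (Q(f) = -4 + (f*f + f) = -4 + (f² + f) = -4 + (f + f²) = -4 + f + f²)
y(h, X) = 2*X/13 (y(h, X) = ((-2 + (-4 + 1 + 1²))*X)/(-26) = ((-2 + (-4 + 1 + 1))*X)*(-1/26) = ((-2 - 2)*X)*(-1/26) = -4*X*(-1/26) = 2*X/13)
y(186, -187) + H(107) = (2/13)*(-187) + (8 + 107)² = -374/13 + 115² = -374/13 + 13225 = 171551/13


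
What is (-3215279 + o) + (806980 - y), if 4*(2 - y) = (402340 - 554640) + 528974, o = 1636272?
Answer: -1355721/2 ≈ -6.7786e+5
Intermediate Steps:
y = -188333/2 (y = 2 - ((402340 - 554640) + 528974)/4 = 2 - (-152300 + 528974)/4 = 2 - 1/4*376674 = 2 - 188337/2 = -188333/2 ≈ -94167.)
(-3215279 + o) + (806980 - y) = (-3215279 + 1636272) + (806980 - 1*(-188333/2)) = -1579007 + (806980 + 188333/2) = -1579007 + 1802293/2 = -1355721/2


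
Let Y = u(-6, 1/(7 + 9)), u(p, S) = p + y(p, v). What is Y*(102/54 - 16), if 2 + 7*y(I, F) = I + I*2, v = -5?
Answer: 7874/63 ≈ 124.98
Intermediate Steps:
y(I, F) = -2/7 + 3*I/7 (y(I, F) = -2/7 + (I + I*2)/7 = -2/7 + (I + 2*I)/7 = -2/7 + (3*I)/7 = -2/7 + 3*I/7)
u(p, S) = -2/7 + 10*p/7 (u(p, S) = p + (-2/7 + 3*p/7) = -2/7 + 10*p/7)
Y = -62/7 (Y = -2/7 + (10/7)*(-6) = -2/7 - 60/7 = -62/7 ≈ -8.8571)
Y*(102/54 - 16) = -62*(102/54 - 16)/7 = -62*(102*(1/54) - 16)/7 = -62*(17/9 - 16)/7 = -62/7*(-127/9) = 7874/63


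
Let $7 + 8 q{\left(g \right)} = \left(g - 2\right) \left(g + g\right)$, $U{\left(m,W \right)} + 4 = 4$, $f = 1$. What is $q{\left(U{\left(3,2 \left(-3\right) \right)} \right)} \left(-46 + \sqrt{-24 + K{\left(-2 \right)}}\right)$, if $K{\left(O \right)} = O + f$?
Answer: $\frac{161}{4} - \frac{35 i}{8} \approx 40.25 - 4.375 i$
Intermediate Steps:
$U{\left(m,W \right)} = 0$ ($U{\left(m,W \right)} = -4 + 4 = 0$)
$q{\left(g \right)} = - \frac{7}{8} + \frac{g \left(-2 + g\right)}{4}$ ($q{\left(g \right)} = - \frac{7}{8} + \frac{\left(g - 2\right) \left(g + g\right)}{8} = - \frac{7}{8} + \frac{\left(-2 + g\right) 2 g}{8} = - \frac{7}{8} + \frac{2 g \left(-2 + g\right)}{8} = - \frac{7}{8} + \frac{g \left(-2 + g\right)}{4}$)
$K{\left(O \right)} = 1 + O$ ($K{\left(O \right)} = O + 1 = 1 + O$)
$q{\left(U{\left(3,2 \left(-3\right) \right)} \right)} \left(-46 + \sqrt{-24 + K{\left(-2 \right)}}\right) = \left(- \frac{7}{8} - 0 + \frac{0^{2}}{4}\right) \left(-46 + \sqrt{-24 + \left(1 - 2\right)}\right) = \left(- \frac{7}{8} + 0 + \frac{1}{4} \cdot 0\right) \left(-46 + \sqrt{-24 - 1}\right) = \left(- \frac{7}{8} + 0 + 0\right) \left(-46 + \sqrt{-25}\right) = - \frac{7 \left(-46 + 5 i\right)}{8} = \frac{161}{4} - \frac{35 i}{8}$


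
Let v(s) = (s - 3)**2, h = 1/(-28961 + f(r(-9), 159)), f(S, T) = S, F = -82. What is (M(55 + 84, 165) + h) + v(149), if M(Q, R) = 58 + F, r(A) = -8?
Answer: 616807947/28969 ≈ 21292.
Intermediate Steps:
M(Q, R) = -24 (M(Q, R) = 58 - 82 = -24)
h = -1/28969 (h = 1/(-28961 - 8) = 1/(-28969) = -1/28969 ≈ -3.4520e-5)
v(s) = (-3 + s)**2
(M(55 + 84, 165) + h) + v(149) = (-24 - 1/28969) + (-3 + 149)**2 = -695257/28969 + 146**2 = -695257/28969 + 21316 = 616807947/28969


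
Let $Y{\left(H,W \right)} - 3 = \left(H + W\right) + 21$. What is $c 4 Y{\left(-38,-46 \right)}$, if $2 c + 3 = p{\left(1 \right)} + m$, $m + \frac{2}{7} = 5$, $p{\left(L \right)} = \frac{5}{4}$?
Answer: $- \frac{2490}{7} \approx -355.71$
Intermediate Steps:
$p{\left(L \right)} = \frac{5}{4}$ ($p{\left(L \right)} = 5 \cdot \frac{1}{4} = \frac{5}{4}$)
$m = \frac{33}{7}$ ($m = - \frac{2}{7} + 5 = \frac{33}{7} \approx 4.7143$)
$Y{\left(H,W \right)} = 24 + H + W$ ($Y{\left(H,W \right)} = 3 + \left(\left(H + W\right) + 21\right) = 3 + \left(21 + H + W\right) = 24 + H + W$)
$c = \frac{83}{56}$ ($c = - \frac{3}{2} + \frac{\frac{5}{4} + \frac{33}{7}}{2} = - \frac{3}{2} + \frac{1}{2} \cdot \frac{167}{28} = - \frac{3}{2} + \frac{167}{56} = \frac{83}{56} \approx 1.4821$)
$c 4 Y{\left(-38,-46 \right)} = \frac{83}{56} \cdot 4 \left(24 - 38 - 46\right) = \frac{83}{14} \left(-60\right) = - \frac{2490}{7}$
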